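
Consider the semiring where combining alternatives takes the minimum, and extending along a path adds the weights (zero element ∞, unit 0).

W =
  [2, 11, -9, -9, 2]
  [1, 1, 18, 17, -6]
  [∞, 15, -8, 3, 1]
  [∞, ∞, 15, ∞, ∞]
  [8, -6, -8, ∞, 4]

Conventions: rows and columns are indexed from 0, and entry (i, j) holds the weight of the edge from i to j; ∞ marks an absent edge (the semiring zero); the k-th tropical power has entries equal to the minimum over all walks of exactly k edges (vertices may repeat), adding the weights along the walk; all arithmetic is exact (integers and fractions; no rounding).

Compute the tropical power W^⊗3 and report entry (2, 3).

W^⊗2:
  [4, -4, -17, -7, -8]
  [2, -12, -14, -8, -5]
  [9, -5, -16, -5, -7]
  [∞, 30, 7, 18, 16]
  [-5, -5, -16, -5, -12]
W^⊗3:
  [-3, -14, -25, -14, -16]
  [-11, -11, -22, -11, -18]
  [-4, -13, -24, -13, -15]
  [24, 10, -1, 10, 8]
  [-4, -18, -24, -14, -15]
Key observation: the optimum is the walk 2->2->2->3, with weight (-8) + (-8) + 3 = -13.
Optimal value attained by: walk 2->2->2->3.
Answer: (W^⊗3)[2][3] = -13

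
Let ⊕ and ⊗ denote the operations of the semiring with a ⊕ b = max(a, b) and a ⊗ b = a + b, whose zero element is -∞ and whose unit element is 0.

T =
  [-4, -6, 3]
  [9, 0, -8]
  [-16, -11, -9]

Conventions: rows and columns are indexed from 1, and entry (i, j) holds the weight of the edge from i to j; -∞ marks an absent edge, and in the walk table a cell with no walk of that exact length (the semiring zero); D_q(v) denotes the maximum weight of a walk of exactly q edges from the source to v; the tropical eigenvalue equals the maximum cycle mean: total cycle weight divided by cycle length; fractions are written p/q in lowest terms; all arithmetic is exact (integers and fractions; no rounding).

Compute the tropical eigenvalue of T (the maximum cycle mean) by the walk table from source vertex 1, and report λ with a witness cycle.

q=0: [0, -∞, -∞]
q=1: [-4, -6, 3]
q=2: [3, -6, -1]
q=3: [3, -3, 6]
Optimal cycle mean attained by: cycle 1->2->1, total (-6) + 9, length 2.
Answer: λ = 3/2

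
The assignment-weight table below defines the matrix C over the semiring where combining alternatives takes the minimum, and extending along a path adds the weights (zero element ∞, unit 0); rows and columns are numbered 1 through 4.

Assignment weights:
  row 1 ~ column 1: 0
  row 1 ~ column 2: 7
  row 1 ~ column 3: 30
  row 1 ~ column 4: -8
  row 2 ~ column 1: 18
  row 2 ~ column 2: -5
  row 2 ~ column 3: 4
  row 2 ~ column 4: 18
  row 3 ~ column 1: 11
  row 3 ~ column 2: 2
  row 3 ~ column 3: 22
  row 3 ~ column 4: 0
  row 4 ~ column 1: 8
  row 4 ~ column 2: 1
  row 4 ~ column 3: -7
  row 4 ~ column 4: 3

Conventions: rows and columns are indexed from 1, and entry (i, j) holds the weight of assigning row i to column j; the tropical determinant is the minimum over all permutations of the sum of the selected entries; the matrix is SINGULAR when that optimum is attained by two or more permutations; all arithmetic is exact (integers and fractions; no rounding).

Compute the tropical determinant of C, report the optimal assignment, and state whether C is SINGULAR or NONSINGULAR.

σ = (1, 2, 3, 4): 0 + (-5) + 22 + 3 = 20
σ = (1, 2, 4, 3): 0 + (-5) + 0 + (-7) = -12
σ = (1, 3, 2, 4): 0 + 4 + 2 + 3 = 9
σ = (1, 3, 4, 2): 0 + 4 + 0 + 1 = 5
σ = (1, 4, 2, 3): 0 + 18 + 2 + (-7) = 13
σ = (1, 4, 3, 2): 0 + 18 + 22 + 1 = 41
σ = (2, 1, 3, 4): 7 + 18 + 22 + 3 = 50
σ = (2, 1, 4, 3): 7 + 18 + 0 + (-7) = 18
σ = (2, 3, 1, 4): 7 + 4 + 11 + 3 = 25
σ = (2, 3, 4, 1): 7 + 4 + 0 + 8 = 19
σ = (2, 4, 1, 3): 7 + 18 + 11 + (-7) = 29
σ = (2, 4, 3, 1): 7 + 18 + 22 + 8 = 55
σ = (3, 1, 2, 4): 30 + 18 + 2 + 3 = 53
σ = (3, 1, 4, 2): 30 + 18 + 0 + 1 = 49
σ = (3, 2, 1, 4): 30 + (-5) + 11 + 3 = 39
σ = (3, 2, 4, 1): 30 + (-5) + 0 + 8 = 33
σ = (3, 4, 1, 2): 30 + 18 + 11 + 1 = 60
σ = (3, 4, 2, 1): 30 + 18 + 2 + 8 = 58
σ = (4, 1, 2, 3): (-8) + 18 + 2 + (-7) = 5
σ = (4, 1, 3, 2): (-8) + 18 + 22 + 1 = 33
σ = (4, 2, 1, 3): (-8) + (-5) + 11 + (-7) = -9
σ = (4, 2, 3, 1): (-8) + (-5) + 22 + 8 = 17
σ = (4, 3, 1, 2): (-8) + 4 + 11 + 1 = 8
σ = (4, 3, 2, 1): (-8) + 4 + 2 + 8 = 6
Optimal value attained by: σ = (1, 2, 4, 3).
Answer: det⊕(C) = -12; verdict: NONSINGULAR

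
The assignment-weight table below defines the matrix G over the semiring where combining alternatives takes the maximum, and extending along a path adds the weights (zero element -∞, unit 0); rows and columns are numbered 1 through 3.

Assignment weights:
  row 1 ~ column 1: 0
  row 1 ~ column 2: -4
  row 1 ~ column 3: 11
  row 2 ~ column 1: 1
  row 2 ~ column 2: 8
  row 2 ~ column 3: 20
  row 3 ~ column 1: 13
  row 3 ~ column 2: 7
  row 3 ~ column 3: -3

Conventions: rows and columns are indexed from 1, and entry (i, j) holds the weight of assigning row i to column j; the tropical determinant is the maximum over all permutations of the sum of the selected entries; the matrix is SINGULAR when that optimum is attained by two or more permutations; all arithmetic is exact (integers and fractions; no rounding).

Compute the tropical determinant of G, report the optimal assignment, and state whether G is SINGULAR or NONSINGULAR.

σ = (1, 2, 3): 0 + 8 + (-3) = 5
σ = (1, 3, 2): 0 + 20 + 7 = 27
σ = (2, 1, 3): (-4) + 1 + (-3) = -6
σ = (2, 3, 1): (-4) + 20 + 13 = 29
σ = (3, 1, 2): 11 + 1 + 7 = 19
σ = (3, 2, 1): 11 + 8 + 13 = 32
Optimal value attained by: σ = (3, 2, 1).
Answer: det⊕(G) = 32; verdict: NONSINGULAR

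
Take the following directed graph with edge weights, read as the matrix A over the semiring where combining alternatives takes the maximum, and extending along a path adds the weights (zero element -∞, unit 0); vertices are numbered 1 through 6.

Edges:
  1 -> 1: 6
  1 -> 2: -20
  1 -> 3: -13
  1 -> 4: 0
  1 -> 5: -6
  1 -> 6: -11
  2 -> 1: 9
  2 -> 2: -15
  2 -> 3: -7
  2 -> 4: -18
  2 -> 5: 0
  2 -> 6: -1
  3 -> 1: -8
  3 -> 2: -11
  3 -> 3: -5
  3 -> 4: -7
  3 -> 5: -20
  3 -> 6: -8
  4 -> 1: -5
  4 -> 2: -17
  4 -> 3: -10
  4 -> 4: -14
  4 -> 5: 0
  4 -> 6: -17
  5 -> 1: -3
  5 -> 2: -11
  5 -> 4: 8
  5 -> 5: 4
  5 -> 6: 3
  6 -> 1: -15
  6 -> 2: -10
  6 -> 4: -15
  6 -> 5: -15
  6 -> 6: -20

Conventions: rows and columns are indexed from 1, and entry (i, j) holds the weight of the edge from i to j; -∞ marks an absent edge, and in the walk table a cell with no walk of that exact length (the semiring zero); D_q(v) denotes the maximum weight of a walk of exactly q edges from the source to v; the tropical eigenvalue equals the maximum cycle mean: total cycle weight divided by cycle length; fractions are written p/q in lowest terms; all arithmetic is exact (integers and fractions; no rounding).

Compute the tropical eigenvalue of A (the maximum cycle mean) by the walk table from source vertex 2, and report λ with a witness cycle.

q=0: [-∞, 0, -∞, -∞, -∞, -∞]
q=1: [9, -15, -7, -18, 0, -1]
q=2: [15, -11, -4, 9, 4, 3]
q=3: [21, -5, 2, 15, 9, 7]
q=4: [27, 1, 8, 21, 15, 12]
q=5: [33, 7, 14, 27, 21, 18]
q=6: [39, 13, 20, 33, 27, 24]
Optimal cycle mean attained by: cycle 1->1, total 6, length 1.
Answer: λ = 6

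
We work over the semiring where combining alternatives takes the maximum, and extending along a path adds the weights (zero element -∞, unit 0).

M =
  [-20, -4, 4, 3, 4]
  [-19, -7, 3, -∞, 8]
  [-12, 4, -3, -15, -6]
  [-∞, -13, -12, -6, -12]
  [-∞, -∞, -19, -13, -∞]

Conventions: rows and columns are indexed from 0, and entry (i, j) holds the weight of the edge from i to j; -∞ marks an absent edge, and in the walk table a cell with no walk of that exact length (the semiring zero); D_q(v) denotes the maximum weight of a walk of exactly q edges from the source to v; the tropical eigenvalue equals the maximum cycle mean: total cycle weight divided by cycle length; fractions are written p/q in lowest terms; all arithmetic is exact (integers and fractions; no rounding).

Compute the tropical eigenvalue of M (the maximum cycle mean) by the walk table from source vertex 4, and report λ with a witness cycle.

q=0: [-∞, -∞, -∞, -∞, 0]
q=1: [-∞, -∞, -19, -13, -∞]
q=2: [-31, -15, -22, -19, -25]
q=3: [-34, -18, -12, -25, -7]
q=4: [-24, -8, -15, -20, -10]
q=5: [-27, -11, -5, -21, 0]
Optimal cycle mean attained by: cycle 1->2->1, total 3 + 4, length 2.
Answer: λ = 7/2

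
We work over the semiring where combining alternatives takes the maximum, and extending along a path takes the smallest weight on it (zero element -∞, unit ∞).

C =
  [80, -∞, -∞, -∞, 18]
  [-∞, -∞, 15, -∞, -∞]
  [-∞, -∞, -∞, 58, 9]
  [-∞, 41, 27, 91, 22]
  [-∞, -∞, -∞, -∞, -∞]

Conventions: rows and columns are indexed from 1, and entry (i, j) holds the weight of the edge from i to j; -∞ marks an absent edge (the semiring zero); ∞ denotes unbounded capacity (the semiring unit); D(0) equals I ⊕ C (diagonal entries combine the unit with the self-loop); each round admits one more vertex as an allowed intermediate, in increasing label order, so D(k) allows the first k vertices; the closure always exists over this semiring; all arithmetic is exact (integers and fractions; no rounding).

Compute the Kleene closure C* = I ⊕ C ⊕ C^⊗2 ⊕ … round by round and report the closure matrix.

D(0):
  [∞, -∞, -∞, -∞, 18]
  [-∞, ∞, 15, -∞, -∞]
  [-∞, -∞, ∞, 58, 9]
  [-∞, 41, 27, ∞, 22]
  [-∞, -∞, -∞, -∞, ∞]
D(1):
  [∞, -∞, -∞, -∞, 18]
  [-∞, ∞, 15, -∞, -∞]
  [-∞, -∞, ∞, 58, 9]
  [-∞, 41, 27, ∞, 22]
  [-∞, -∞, -∞, -∞, ∞]
D(2):
  [∞, -∞, -∞, -∞, 18]
  [-∞, ∞, 15, -∞, -∞]
  [-∞, -∞, ∞, 58, 9]
  [-∞, 41, 27, ∞, 22]
  [-∞, -∞, -∞, -∞, ∞]
D(3):
  [∞, -∞, -∞, -∞, 18]
  [-∞, ∞, 15, 15, 9]
  [-∞, -∞, ∞, 58, 9]
  [-∞, 41, 27, ∞, 22]
  [-∞, -∞, -∞, -∞, ∞]
D(4):
  [∞, -∞, -∞, -∞, 18]
  [-∞, ∞, 15, 15, 15]
  [-∞, 41, ∞, 58, 22]
  [-∞, 41, 27, ∞, 22]
  [-∞, -∞, -∞, -∞, ∞]
D(5):
  [∞, -∞, -∞, -∞, 18]
  [-∞, ∞, 15, 15, 15]
  [-∞, 41, ∞, 58, 22]
  [-∞, 41, 27, ∞, 22]
  [-∞, -∞, -∞, -∞, ∞]
Answer: C* = [[∞, -∞, -∞, -∞, 18], [-∞, ∞, 15, 15, 15], [-∞, 41, ∞, 58, 22], [-∞, 41, 27, ∞, 22], [-∞, -∞, -∞, -∞, ∞]]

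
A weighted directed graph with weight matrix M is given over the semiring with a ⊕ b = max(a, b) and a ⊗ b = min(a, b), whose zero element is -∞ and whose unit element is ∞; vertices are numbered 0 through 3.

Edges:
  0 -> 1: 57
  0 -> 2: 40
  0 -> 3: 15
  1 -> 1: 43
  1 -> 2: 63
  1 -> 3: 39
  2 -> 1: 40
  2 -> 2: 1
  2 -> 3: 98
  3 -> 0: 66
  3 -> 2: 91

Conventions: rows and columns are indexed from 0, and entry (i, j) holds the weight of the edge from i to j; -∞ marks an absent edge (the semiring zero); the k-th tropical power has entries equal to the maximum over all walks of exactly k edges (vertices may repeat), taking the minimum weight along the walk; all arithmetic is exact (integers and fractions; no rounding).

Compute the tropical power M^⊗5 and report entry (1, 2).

M^⊗2:
  [15, 43, 57, 40]
  [39, 43, 43, 63]
  [66, 40, 91, 39]
  [-∞, 57, 40, 91]
M^⊗3:
  [40, 43, 43, 57]
  [63, 43, 63, 43]
  [39, 57, 40, 91]
  [66, 43, 91, 40]
M^⊗4:
  [57, 43, 57, 43]
  [43, 57, 43, 63]
  [66, 43, 91, 40]
  [40, 57, 43, 91]
M^⊗5:
  [43, 57, 43, 57]
  [63, 43, 63, 43]
  [40, 57, 43, 91]
  [66, 43, 91, 43]
Key observation: the optimum is the walk 1->2->3->2->3->2, with weight 63 min 98 min 91 min 98 min 91 = 63.
Optimal value attained by: walk 1->2->3->2->3->2.
Answer: (M^⊗5)[1][2] = 63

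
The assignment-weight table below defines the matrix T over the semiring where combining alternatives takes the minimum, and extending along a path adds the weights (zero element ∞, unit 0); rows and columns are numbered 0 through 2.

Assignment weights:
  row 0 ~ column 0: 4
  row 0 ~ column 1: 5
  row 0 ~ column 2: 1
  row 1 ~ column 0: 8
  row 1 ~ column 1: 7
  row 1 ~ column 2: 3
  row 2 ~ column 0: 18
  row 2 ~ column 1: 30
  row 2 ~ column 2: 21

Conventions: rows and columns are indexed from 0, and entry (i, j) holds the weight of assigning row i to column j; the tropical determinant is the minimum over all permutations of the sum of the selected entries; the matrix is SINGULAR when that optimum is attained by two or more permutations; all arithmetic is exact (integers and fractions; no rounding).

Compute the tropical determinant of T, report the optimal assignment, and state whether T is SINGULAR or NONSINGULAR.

σ = (0, 1, 2): 4 + 7 + 21 = 32
σ = (0, 2, 1): 4 + 3 + 30 = 37
σ = (1, 0, 2): 5 + 8 + 21 = 34
σ = (1, 2, 0): 5 + 3 + 18 = 26
σ = (2, 0, 1): 1 + 8 + 30 = 39
σ = (2, 1, 0): 1 + 7 + 18 = 26
Optimal value attained by: σ = (1, 2, 0).
Answer: det⊕(T) = 26; verdict: SINGULAR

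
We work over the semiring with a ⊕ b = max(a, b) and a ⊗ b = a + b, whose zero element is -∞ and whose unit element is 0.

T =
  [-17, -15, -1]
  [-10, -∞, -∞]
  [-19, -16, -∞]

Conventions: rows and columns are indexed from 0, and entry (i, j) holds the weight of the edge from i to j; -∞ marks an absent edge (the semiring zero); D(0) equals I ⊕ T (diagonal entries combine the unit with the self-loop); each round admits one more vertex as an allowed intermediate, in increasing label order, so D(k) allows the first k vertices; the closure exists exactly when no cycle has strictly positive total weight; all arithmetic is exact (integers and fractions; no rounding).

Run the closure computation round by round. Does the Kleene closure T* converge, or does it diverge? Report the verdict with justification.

D(0):
  [0, -15, -1]
  [-10, 0, -∞]
  [-19, -16, 0]
D(1):
  [0, -15, -1]
  [-10, 0, -11]
  [-19, -16, 0]
D(2):
  [0, -15, -1]
  [-10, 0, -11]
  [-19, -16, 0]
D(3):
  [0, -15, -1]
  [-10, 0, -11]
  [-19, -16, 0]
Key observation: every diagonal entry stays at the unit through all rounds, so no improving cycle exists.
Answer: CONVERGES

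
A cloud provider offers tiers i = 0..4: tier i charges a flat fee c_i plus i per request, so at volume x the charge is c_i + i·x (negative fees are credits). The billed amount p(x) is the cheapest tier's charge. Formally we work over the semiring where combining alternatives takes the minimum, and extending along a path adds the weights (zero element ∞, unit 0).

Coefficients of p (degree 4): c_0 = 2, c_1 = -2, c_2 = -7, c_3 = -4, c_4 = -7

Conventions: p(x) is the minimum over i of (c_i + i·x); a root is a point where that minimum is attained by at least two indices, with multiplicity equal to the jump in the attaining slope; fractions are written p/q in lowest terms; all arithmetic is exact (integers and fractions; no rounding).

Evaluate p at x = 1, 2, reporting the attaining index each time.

p(1) = min(2+0·1=2, -2+1·1=-1, -7+2·1=-5, -4+3·1=-1, -7+4·1=-3) = -5 (attained by i=2)
p(2) = min(2+0·2=2, -2+1·2=0, -7+2·2=-3, -4+3·2=2, -7+4·2=1) = -3 (attained by i=2)
Answer: p(1) = -5; p(2) = -3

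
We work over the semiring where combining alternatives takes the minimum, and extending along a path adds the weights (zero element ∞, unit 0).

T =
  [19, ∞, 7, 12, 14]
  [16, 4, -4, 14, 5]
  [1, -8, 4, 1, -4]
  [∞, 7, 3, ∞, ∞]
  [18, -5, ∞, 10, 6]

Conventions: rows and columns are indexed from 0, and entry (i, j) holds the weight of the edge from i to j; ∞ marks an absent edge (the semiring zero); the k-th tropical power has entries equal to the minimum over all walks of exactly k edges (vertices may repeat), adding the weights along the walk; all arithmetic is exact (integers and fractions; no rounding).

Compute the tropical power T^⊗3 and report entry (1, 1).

T^⊗2:
  [8, -1, 11, 8, 3]
  [-3, -12, 0, -3, -8]
  [5, -9, -12, 5, -3]
  [4, -5, 3, 4, -1]
  [11, -1, -9, 9, 0]
T^⊗3:
  [12, -2, -5, 12, 4]
  [1, -13, -16, 1, -7]
  [-11, -20, -13, -11, -16]
  [4, -6, -9, 4, -1]
  [-8, -17, -5, -8, -13]
Key observation: the optimum is the walk 1->2->4->1, with weight (-4) + (-4) + (-5) = -13.
Optimal value attained by: walk 1->2->4->1.
Answer: (T^⊗3)[1][1] = -13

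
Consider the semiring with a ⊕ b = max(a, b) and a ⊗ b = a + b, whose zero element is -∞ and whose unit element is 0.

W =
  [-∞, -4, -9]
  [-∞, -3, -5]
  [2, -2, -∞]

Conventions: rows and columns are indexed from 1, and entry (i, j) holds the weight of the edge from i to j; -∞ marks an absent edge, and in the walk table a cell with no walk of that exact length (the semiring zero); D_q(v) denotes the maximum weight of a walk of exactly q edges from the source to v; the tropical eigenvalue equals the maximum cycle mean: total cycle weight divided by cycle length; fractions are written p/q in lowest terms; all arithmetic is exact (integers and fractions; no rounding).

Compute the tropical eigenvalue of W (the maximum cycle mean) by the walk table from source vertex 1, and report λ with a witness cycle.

q=0: [0, -∞, -∞]
q=1: [-∞, -4, -9]
q=2: [-7, -7, -9]
q=3: [-7, -10, -12]
Optimal cycle mean attained by: cycle 1->2->3->1, total (-4) + (-5) + 2, length 3.
Answer: λ = -7/3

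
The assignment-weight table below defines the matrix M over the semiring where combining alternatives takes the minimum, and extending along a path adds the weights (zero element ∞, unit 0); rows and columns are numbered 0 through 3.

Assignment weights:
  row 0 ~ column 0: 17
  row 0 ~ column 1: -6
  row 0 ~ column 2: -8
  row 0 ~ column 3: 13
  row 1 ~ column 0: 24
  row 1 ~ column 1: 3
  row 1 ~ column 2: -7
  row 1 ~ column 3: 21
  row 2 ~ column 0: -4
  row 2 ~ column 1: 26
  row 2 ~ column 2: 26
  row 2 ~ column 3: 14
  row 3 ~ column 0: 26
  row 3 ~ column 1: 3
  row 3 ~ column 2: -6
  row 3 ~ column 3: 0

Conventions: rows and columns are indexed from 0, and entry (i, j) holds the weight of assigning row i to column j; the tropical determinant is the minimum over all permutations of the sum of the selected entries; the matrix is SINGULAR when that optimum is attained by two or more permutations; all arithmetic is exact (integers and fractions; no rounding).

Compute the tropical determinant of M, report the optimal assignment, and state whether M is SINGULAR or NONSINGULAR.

σ = (0, 1, 2, 3): 17 + 3 + 26 + 0 = 46
σ = (0, 1, 3, 2): 17 + 3 + 14 + (-6) = 28
σ = (0, 2, 1, 3): 17 + (-7) + 26 + 0 = 36
σ = (0, 2, 3, 1): 17 + (-7) + 14 + 3 = 27
σ = (0, 3, 1, 2): 17 + 21 + 26 + (-6) = 58
σ = (0, 3, 2, 1): 17 + 21 + 26 + 3 = 67
σ = (1, 0, 2, 3): (-6) + 24 + 26 + 0 = 44
σ = (1, 0, 3, 2): (-6) + 24 + 14 + (-6) = 26
σ = (1, 2, 0, 3): (-6) + (-7) + (-4) + 0 = -17
σ = (1, 2, 3, 0): (-6) + (-7) + 14 + 26 = 27
σ = (1, 3, 0, 2): (-6) + 21 + (-4) + (-6) = 5
σ = (1, 3, 2, 0): (-6) + 21 + 26 + 26 = 67
σ = (2, 0, 1, 3): (-8) + 24 + 26 + 0 = 42
σ = (2, 0, 3, 1): (-8) + 24 + 14 + 3 = 33
σ = (2, 1, 0, 3): (-8) + 3 + (-4) + 0 = -9
σ = (2, 1, 3, 0): (-8) + 3 + 14 + 26 = 35
σ = (2, 3, 0, 1): (-8) + 21 + (-4) + 3 = 12
σ = (2, 3, 1, 0): (-8) + 21 + 26 + 26 = 65
σ = (3, 0, 1, 2): 13 + 24 + 26 + (-6) = 57
σ = (3, 0, 2, 1): 13 + 24 + 26 + 3 = 66
σ = (3, 1, 0, 2): 13 + 3 + (-4) + (-6) = 6
σ = (3, 1, 2, 0): 13 + 3 + 26 + 26 = 68
σ = (3, 2, 0, 1): 13 + (-7) + (-4) + 3 = 5
σ = (3, 2, 1, 0): 13 + (-7) + 26 + 26 = 58
Optimal value attained by: σ = (1, 2, 0, 3).
Answer: det⊕(M) = -17; verdict: NONSINGULAR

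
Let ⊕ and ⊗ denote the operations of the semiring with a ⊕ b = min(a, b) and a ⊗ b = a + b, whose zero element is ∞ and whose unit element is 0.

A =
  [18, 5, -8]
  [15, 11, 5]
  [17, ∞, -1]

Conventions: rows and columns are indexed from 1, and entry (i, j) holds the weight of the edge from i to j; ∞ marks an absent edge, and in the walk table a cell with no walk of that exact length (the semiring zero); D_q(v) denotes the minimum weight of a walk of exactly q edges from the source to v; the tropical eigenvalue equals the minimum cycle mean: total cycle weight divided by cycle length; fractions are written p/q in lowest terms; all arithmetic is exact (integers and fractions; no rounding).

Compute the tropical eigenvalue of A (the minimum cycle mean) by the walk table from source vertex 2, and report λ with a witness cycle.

q=0: [∞, 0, ∞]
q=1: [15, 11, 5]
q=2: [22, 20, 4]
q=3: [21, 27, 3]
Optimal cycle mean attained by: cycle 3->3, total (-1), length 1.
Answer: λ = -1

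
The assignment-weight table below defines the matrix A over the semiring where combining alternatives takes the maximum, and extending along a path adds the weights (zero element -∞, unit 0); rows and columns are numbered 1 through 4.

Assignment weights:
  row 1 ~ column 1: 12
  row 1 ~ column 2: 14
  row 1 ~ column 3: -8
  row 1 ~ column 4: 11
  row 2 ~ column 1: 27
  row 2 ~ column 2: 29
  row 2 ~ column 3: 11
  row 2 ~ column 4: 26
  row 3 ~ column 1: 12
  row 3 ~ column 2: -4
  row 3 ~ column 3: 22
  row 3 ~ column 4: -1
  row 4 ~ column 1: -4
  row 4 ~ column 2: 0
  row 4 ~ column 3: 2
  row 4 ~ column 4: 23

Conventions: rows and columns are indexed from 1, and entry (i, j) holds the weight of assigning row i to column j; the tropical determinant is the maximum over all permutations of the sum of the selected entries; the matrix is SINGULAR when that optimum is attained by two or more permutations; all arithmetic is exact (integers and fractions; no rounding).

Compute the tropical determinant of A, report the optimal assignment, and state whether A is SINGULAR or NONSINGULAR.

σ = (1, 2, 3, 4): 12 + 29 + 22 + 23 = 86
σ = (1, 2, 4, 3): 12 + 29 + (-1) + 2 = 42
σ = (1, 3, 2, 4): 12 + 11 + (-4) + 23 = 42
σ = (1, 3, 4, 2): 12 + 11 + (-1) + 0 = 22
σ = (1, 4, 2, 3): 12 + 26 + (-4) + 2 = 36
σ = (1, 4, 3, 2): 12 + 26 + 22 + 0 = 60
σ = (2, 1, 3, 4): 14 + 27 + 22 + 23 = 86
σ = (2, 1, 4, 3): 14 + 27 + (-1) + 2 = 42
σ = (2, 3, 1, 4): 14 + 11 + 12 + 23 = 60
σ = (2, 3, 4, 1): 14 + 11 + (-1) + (-4) = 20
σ = (2, 4, 1, 3): 14 + 26 + 12 + 2 = 54
σ = (2, 4, 3, 1): 14 + 26 + 22 + (-4) = 58
σ = (3, 1, 2, 4): (-8) + 27 + (-4) + 23 = 38
σ = (3, 1, 4, 2): (-8) + 27 + (-1) + 0 = 18
σ = (3, 2, 1, 4): (-8) + 29 + 12 + 23 = 56
σ = (3, 2, 4, 1): (-8) + 29 + (-1) + (-4) = 16
σ = (3, 4, 1, 2): (-8) + 26 + 12 + 0 = 30
σ = (3, 4, 2, 1): (-8) + 26 + (-4) + (-4) = 10
σ = (4, 1, 2, 3): 11 + 27 + (-4) + 2 = 36
σ = (4, 1, 3, 2): 11 + 27 + 22 + 0 = 60
σ = (4, 2, 1, 3): 11 + 29 + 12 + 2 = 54
σ = (4, 2, 3, 1): 11 + 29 + 22 + (-4) = 58
σ = (4, 3, 1, 2): 11 + 11 + 12 + 0 = 34
σ = (4, 3, 2, 1): 11 + 11 + (-4) + (-4) = 14
Optimal value attained by: σ = (1, 2, 3, 4).
Answer: det⊕(A) = 86; verdict: SINGULAR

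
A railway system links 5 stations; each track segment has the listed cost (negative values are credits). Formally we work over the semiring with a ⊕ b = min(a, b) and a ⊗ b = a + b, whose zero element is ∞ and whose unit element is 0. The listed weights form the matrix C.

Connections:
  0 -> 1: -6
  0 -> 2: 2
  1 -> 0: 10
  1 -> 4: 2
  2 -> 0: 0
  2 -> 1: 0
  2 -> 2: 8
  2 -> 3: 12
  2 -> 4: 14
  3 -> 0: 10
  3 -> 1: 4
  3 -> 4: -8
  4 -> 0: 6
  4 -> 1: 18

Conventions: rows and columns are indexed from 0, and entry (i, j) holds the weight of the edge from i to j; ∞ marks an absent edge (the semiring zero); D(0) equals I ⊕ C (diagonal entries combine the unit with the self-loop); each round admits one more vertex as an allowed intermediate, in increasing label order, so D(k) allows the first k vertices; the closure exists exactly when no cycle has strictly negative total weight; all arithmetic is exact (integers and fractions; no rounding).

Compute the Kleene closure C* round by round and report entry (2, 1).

D(0):
  [0, -6, 2, ∞, ∞]
  [10, 0, ∞, ∞, 2]
  [0, 0, 0, 12, 14]
  [10, 4, ∞, 0, -8]
  [6, 18, ∞, ∞, 0]
D(1):
  [0, -6, 2, ∞, ∞]
  [10, 0, 12, ∞, 2]
  [0, -6, 0, 12, 14]
  [10, 4, 12, 0, -8]
  [6, 0, 8, ∞, 0]
D(2):
  [0, -6, 2, ∞, -4]
  [10, 0, 12, ∞, 2]
  [0, -6, 0, 12, -4]
  [10, 4, 12, 0, -8]
  [6, 0, 8, ∞, 0]
D(3):
  [0, -6, 2, 14, -4]
  [10, 0, 12, 24, 2]
  [0, -6, 0, 12, -4]
  [10, 4, 12, 0, -8]
  [6, 0, 8, 20, 0]
D(4):
  [0, -6, 2, 14, -4]
  [10, 0, 12, 24, 2]
  [0, -6, 0, 12, -4]
  [10, 4, 12, 0, -8]
  [6, 0, 8, 20, 0]
D(5):
  [0, -6, 2, 14, -4]
  [8, 0, 10, 22, 2]
  [0, -6, 0, 12, -4]
  [-2, -8, 0, 0, -8]
  [6, 0, 8, 20, 0]
Answer: C*[2][1] = -6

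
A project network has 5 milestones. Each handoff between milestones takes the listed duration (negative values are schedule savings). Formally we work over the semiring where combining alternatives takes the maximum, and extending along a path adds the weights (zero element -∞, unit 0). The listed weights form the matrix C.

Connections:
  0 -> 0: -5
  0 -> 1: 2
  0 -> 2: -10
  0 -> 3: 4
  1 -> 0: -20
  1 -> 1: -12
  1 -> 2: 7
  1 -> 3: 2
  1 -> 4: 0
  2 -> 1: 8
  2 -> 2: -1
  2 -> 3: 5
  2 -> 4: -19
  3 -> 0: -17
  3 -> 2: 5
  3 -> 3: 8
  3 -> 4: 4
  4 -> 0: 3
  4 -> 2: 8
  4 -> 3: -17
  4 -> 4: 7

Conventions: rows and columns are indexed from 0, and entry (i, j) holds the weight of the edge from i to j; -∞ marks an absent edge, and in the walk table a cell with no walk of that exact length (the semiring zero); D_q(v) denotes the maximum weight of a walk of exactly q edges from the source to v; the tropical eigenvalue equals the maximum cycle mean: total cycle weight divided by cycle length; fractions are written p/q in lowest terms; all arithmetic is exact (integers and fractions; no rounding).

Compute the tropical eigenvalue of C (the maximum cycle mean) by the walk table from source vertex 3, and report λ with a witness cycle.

q=0: [-∞, -∞, -∞, 0, -∞]
q=1: [-17, -∞, 5, 8, 4]
q=2: [7, 13, 13, 16, 12]
q=3: [15, 21, 21, 24, 20]
q=4: [23, 29, 29, 32, 28]
q=5: [31, 37, 37, 40, 36]
Optimal cycle mean attained by: cycle 3->3, total 8, length 1.
Answer: λ = 8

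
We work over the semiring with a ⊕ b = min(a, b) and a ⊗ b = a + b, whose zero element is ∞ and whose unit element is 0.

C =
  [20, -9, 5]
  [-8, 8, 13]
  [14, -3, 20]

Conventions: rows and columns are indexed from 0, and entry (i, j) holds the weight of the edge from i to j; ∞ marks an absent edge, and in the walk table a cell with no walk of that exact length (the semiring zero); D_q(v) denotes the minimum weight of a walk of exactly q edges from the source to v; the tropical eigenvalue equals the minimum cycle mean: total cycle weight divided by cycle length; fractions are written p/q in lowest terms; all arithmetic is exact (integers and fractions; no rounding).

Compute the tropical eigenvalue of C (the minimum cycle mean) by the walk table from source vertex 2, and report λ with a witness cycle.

q=0: [∞, ∞, 0]
q=1: [14, -3, 20]
q=2: [-11, 5, 10]
q=3: [-3, -20, -6]
Optimal cycle mean attained by: cycle 0->1->0, total (-9) + (-8), length 2.
Answer: λ = -17/2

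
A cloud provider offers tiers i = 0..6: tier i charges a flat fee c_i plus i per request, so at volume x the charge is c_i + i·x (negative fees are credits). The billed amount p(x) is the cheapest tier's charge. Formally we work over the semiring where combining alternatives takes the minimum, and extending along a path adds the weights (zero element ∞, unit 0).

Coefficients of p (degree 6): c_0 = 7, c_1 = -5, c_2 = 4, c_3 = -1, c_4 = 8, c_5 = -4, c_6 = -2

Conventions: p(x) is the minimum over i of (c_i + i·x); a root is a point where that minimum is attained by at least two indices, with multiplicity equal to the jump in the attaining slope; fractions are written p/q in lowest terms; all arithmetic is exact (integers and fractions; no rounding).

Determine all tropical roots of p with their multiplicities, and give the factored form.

hull edge (i=0, c=7) to (i=1, c=-5): slope -12, span 1
hull edge (i=1, c=-5) to (i=5, c=-4): slope 1/4, span 4
hull edge (i=5, c=-4) to (i=6, c=-2): slope 2, span 1
Factored form: p(x) = -2 ⊗ (x ⊕ (-2)) ⊗ (x ⊕ (-1/4)) ⊗ (x ⊕ (-1/4)) ⊗ (x ⊕ (-1/4)) ⊗ (x ⊕ (-1/4)) ⊗ (x ⊕ 12)
Answer: roots = -2 (mult 1), -1/4 (mult 4), 12 (mult 1)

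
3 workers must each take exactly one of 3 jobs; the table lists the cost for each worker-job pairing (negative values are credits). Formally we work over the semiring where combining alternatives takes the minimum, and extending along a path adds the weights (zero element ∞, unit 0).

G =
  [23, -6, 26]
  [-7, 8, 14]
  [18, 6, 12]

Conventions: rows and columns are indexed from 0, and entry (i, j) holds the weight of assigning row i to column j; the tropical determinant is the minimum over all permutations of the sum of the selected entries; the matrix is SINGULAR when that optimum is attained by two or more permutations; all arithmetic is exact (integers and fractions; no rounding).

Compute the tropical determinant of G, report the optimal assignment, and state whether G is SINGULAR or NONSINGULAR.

σ = (0, 1, 2): 23 + 8 + 12 = 43
σ = (0, 2, 1): 23 + 14 + 6 = 43
σ = (1, 0, 2): (-6) + (-7) + 12 = -1
σ = (1, 2, 0): (-6) + 14 + 18 = 26
σ = (2, 0, 1): 26 + (-7) + 6 = 25
σ = (2, 1, 0): 26 + 8 + 18 = 52
Optimal value attained by: σ = (1, 0, 2).
Answer: det⊕(G) = -1; verdict: NONSINGULAR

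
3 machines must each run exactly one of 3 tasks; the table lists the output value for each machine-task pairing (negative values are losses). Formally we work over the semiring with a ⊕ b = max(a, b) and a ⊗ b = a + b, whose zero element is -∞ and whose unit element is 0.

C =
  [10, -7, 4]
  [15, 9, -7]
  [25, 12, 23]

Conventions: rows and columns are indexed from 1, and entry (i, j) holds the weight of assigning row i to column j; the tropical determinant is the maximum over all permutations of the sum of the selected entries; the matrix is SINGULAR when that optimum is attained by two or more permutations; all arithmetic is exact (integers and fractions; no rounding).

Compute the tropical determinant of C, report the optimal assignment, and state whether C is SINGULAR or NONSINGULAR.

σ = (1, 2, 3): 10 + 9 + 23 = 42
σ = (1, 3, 2): 10 + (-7) + 12 = 15
σ = (2, 1, 3): (-7) + 15 + 23 = 31
σ = (2, 3, 1): (-7) + (-7) + 25 = 11
σ = (3, 1, 2): 4 + 15 + 12 = 31
σ = (3, 2, 1): 4 + 9 + 25 = 38
Optimal value attained by: σ = (1, 2, 3).
Answer: det⊕(C) = 42; verdict: NONSINGULAR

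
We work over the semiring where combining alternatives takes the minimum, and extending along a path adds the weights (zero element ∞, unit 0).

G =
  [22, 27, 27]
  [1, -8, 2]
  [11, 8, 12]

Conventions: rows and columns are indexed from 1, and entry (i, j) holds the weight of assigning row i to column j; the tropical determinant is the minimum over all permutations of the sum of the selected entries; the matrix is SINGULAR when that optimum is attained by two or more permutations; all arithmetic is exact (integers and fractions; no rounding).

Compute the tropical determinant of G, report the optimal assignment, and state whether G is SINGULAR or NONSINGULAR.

σ = (1, 2, 3): 22 + (-8) + 12 = 26
σ = (1, 3, 2): 22 + 2 + 8 = 32
σ = (2, 1, 3): 27 + 1 + 12 = 40
σ = (2, 3, 1): 27 + 2 + 11 = 40
σ = (3, 1, 2): 27 + 1 + 8 = 36
σ = (3, 2, 1): 27 + (-8) + 11 = 30
Optimal value attained by: σ = (1, 2, 3).
Answer: det⊕(G) = 26; verdict: NONSINGULAR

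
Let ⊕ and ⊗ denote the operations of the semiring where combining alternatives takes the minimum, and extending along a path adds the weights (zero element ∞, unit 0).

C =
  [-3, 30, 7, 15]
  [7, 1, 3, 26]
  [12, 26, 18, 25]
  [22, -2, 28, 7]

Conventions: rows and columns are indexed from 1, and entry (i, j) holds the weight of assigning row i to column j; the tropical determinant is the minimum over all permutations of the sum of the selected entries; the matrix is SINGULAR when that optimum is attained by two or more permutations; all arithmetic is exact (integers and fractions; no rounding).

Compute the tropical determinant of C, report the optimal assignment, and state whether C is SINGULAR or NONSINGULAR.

σ = (1, 2, 3, 4): (-3) + 1 + 18 + 7 = 23
σ = (1, 2, 4, 3): (-3) + 1 + 25 + 28 = 51
σ = (1, 3, 2, 4): (-3) + 3 + 26 + 7 = 33
σ = (1, 3, 4, 2): (-3) + 3 + 25 + (-2) = 23
σ = (1, 4, 2, 3): (-3) + 26 + 26 + 28 = 77
σ = (1, 4, 3, 2): (-3) + 26 + 18 + (-2) = 39
σ = (2, 1, 3, 4): 30 + 7 + 18 + 7 = 62
σ = (2, 1, 4, 3): 30 + 7 + 25 + 28 = 90
σ = (2, 3, 1, 4): 30 + 3 + 12 + 7 = 52
σ = (2, 3, 4, 1): 30 + 3 + 25 + 22 = 80
σ = (2, 4, 1, 3): 30 + 26 + 12 + 28 = 96
σ = (2, 4, 3, 1): 30 + 26 + 18 + 22 = 96
σ = (3, 1, 2, 4): 7 + 7 + 26 + 7 = 47
σ = (3, 1, 4, 2): 7 + 7 + 25 + (-2) = 37
σ = (3, 2, 1, 4): 7 + 1 + 12 + 7 = 27
σ = (3, 2, 4, 1): 7 + 1 + 25 + 22 = 55
σ = (3, 4, 1, 2): 7 + 26 + 12 + (-2) = 43
σ = (3, 4, 2, 1): 7 + 26 + 26 + 22 = 81
σ = (4, 1, 2, 3): 15 + 7 + 26 + 28 = 76
σ = (4, 1, 3, 2): 15 + 7 + 18 + (-2) = 38
σ = (4, 2, 1, 3): 15 + 1 + 12 + 28 = 56
σ = (4, 2, 3, 1): 15 + 1 + 18 + 22 = 56
σ = (4, 3, 1, 2): 15 + 3 + 12 + (-2) = 28
σ = (4, 3, 2, 1): 15 + 3 + 26 + 22 = 66
Optimal value attained by: σ = (1, 2, 3, 4).
Answer: det⊕(C) = 23; verdict: SINGULAR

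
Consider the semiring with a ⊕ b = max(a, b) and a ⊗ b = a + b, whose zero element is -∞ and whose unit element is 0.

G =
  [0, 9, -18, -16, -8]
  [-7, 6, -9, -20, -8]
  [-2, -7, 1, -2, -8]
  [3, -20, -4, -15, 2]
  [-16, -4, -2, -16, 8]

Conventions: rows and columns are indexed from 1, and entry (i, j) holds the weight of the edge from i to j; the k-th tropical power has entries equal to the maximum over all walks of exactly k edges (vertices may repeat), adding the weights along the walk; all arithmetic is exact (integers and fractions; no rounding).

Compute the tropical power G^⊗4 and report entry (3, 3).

G^⊗2:
  [2, 15, 0, -11, 1]
  [-1, 12, -3, -11, 0]
  [1, 7, 2, -1, 0]
  [3, 12, 0, -6, 10]
  [-4, 4, 6, -4, 16]
G^⊗3:
  [8, 21, 6, -2, 9]
  [5, 18, 3, -5, 8]
  [2, 13, 3, 0, 8]
  [5, 18, 8, -2, 18]
  [4, 12, 14, 4, 24]
G^⊗4:
  [14, 27, 12, 4, 17]
  [11, 24, 9, 1, 16]
  [6, 19, 6, 1, 16]
  [11, 24, 16, 6, 26]
  [12, 20, 22, 12, 32]
Key observation: the optimum is the walk 3->4->5->5->3, with weight (-2) + 2 + 8 + (-2) = 6.
Optimal value attained by: walk 3->4->5->5->3.
Answer: (G^⊗4)[3][3] = 6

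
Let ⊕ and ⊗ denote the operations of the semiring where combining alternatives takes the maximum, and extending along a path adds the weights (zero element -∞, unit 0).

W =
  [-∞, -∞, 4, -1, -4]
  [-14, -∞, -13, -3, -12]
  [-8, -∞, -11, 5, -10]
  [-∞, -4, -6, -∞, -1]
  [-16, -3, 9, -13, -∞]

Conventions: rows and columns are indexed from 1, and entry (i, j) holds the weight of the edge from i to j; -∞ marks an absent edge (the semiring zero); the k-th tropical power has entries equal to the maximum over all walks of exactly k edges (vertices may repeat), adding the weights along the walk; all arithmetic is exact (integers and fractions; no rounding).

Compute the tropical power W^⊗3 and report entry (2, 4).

W^⊗2:
  [-4, -5, 5, 9, -2]
  [-21, -7, -3, -8, -4]
  [-19, 1, -1, -6, 4]
  [-14, -4, 8, -1, -16]
  [1, -17, -2, 14, -1]
W^⊗3:
  [-3, 5, 7, 10, 8]
  [-11, -7, 5, 2, -9]
  [-9, 1, 13, 4, -7]
  [0, -5, -3, 13, -2]
  [-10, 10, 8, 3, 13]
Key observation: the optimum is the walk 2->5->3->4, with weight (-12) + 9 + 5 = 2.
Optimal value attained by: walk 2->5->3->4.
Answer: (W^⊗3)[2][4] = 2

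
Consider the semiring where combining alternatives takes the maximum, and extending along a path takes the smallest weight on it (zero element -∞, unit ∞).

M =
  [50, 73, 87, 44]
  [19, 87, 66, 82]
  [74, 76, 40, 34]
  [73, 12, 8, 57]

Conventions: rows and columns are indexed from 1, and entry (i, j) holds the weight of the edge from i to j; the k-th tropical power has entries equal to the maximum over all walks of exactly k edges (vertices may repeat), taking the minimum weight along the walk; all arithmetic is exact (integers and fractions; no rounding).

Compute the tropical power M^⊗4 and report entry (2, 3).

M^⊗2:
  [74, 76, 66, 73]
  [73, 87, 66, 82]
  [50, 76, 74, 76]
  [57, 73, 73, 57]
M^⊗3:
  [73, 76, 74, 76]
  [73, 87, 73, 82]
  [74, 76, 66, 76]
  [73, 73, 66, 73]
M^⊗4:
  [74, 76, 73, 76]
  [73, 87, 73, 82]
  [73, 76, 74, 76]
  [73, 73, 73, 73]
Key observation: the optimum is the walk 2->2->4->1->3, with weight 87 min 82 min 73 min 87 = 73.
Optimal value attained by: walk 2->2->4->1->3.
Answer: (M^⊗4)[2][3] = 73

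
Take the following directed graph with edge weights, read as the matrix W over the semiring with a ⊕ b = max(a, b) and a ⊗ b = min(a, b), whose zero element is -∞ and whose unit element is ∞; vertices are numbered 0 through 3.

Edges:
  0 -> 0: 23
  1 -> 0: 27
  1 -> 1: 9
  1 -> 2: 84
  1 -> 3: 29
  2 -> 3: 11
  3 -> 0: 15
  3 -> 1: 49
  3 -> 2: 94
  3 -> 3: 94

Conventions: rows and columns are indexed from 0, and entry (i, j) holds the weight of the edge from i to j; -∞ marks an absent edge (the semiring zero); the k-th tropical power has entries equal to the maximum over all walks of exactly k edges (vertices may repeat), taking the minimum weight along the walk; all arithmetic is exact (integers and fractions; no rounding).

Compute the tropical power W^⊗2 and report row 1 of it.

W^⊗2:
  [23, -∞, -∞, -∞]
  [23, 29, 29, 29]
  [11, 11, 11, 11]
  [27, 49, 94, 94]
Answer: row 1 of W^⊗2 = [23, 29, 29, 29]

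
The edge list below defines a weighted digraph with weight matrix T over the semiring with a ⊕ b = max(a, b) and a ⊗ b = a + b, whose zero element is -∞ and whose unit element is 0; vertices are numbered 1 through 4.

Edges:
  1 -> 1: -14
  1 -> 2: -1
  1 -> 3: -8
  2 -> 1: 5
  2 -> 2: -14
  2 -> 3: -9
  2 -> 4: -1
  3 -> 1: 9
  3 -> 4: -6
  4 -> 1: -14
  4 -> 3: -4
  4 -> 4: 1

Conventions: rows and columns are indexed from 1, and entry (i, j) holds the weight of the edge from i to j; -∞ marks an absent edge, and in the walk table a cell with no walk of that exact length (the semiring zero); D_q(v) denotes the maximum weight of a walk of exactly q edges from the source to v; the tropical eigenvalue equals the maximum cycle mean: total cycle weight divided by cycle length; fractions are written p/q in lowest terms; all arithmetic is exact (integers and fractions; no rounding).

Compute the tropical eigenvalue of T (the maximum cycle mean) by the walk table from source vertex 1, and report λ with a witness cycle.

q=0: [0, -∞, -∞, -∞]
q=1: [-14, -1, -8, -∞]
q=2: [4, -15, -10, -2]
q=3: [-1, 3, -4, -1]
q=4: [8, -2, -5, 2]
Optimal cycle mean attained by: cycle 1->2->1, total (-1) + 5, length 2.
Answer: λ = 2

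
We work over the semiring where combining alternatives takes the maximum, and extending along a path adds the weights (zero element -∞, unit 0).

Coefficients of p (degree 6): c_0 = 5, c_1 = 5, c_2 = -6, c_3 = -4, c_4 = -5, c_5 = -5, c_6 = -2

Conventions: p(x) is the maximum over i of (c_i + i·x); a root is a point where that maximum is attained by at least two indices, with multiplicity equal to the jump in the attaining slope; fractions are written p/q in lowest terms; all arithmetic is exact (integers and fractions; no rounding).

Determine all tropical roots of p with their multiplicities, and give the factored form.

hull edge (i=0, c=5) to (i=1, c=5): slope 0, span 1
hull edge (i=1, c=5) to (i=6, c=-2): slope -7/5, span 5
Factored form: p(x) = -2 ⊗ (x ⊕ 0) ⊗ (x ⊕ 7/5) ⊗ (x ⊕ 7/5) ⊗ (x ⊕ 7/5) ⊗ (x ⊕ 7/5) ⊗ (x ⊕ 7/5)
Answer: roots = 0 (mult 1), 7/5 (mult 5)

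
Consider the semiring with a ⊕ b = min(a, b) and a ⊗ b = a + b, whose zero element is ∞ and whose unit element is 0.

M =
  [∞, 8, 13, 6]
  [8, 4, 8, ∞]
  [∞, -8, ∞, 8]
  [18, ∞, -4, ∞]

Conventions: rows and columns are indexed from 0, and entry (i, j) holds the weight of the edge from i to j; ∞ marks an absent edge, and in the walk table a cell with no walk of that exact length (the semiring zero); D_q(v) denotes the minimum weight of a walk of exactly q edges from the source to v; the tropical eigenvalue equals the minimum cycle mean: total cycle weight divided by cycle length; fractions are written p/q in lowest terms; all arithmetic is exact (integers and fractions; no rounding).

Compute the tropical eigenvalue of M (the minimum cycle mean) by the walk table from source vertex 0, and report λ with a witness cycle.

q=0: [0, ∞, ∞, ∞]
q=1: [∞, 8, 13, 6]
q=2: [16, 5, 2, 21]
q=3: [13, -6, 13, 10]
q=4: [2, -2, 2, 19]
Optimal cycle mean attained by: cycle 1->2->1, total 8 + (-8), length 2.
Answer: λ = 0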